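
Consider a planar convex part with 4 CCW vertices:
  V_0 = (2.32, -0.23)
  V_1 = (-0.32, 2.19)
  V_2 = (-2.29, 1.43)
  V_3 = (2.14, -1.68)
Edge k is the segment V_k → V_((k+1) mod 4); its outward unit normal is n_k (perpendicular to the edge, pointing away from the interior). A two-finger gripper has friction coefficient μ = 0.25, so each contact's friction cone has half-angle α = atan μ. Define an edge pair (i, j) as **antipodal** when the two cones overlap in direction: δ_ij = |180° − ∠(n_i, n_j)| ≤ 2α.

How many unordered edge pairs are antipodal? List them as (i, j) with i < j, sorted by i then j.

count = 1; pairs: (0,2)

α = atan 0.25 = 14.04°;  2α = 28.07°
n_0 = (+0.6757, +0.7372)
n_1 = (-0.3599, +0.9330)
n_2 = (-0.5746, -0.8184)
n_3 = (+0.9924, -0.1232)
  (0,1): δ = 116.39°  ·
  (0,2): δ = 7.44°  ✓
  (0,3): δ = 125.43°  ·
  (1,2): δ = 56.17°  ·
  (1,3): δ = 61.83°  ·
  (2,3): δ = 62.01°  ·
antipodal pairs: 1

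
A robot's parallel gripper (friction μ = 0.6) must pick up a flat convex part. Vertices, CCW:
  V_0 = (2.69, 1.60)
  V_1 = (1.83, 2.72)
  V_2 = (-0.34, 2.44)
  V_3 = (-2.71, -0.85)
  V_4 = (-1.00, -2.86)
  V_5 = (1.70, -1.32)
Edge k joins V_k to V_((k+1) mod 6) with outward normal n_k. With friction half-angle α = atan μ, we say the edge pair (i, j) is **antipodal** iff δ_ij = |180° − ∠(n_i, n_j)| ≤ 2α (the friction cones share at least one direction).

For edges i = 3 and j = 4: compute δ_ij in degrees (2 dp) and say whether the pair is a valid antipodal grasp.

α = atan 0.6 = 30.96°;  2α = 61.93°
edge 3: e_3 = (+1.71, -2.01);  n_3 = (-0.7617, -0.6480)
edge 4: e_4 = (+2.70, +1.54);  n_4 = (+0.4954, -0.8686)
∠(n_3, n_4) = 79.31°
δ = |180° − 79.31°| = 100.69°
100.69° > 2α = 61.93°  →  invalid

δ = 100.69°, invalid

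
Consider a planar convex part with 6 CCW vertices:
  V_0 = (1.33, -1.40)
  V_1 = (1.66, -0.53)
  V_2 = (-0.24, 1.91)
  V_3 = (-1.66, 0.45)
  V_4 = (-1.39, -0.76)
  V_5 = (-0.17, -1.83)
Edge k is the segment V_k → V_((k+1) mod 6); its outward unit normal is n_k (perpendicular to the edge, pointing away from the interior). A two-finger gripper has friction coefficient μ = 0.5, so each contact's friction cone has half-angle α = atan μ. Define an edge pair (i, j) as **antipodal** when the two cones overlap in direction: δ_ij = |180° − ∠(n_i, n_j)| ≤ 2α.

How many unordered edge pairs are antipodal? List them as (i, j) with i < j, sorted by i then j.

α = atan 0.5 = 26.57°;  2α = 53.13°
n_0 = (+0.9350, -0.3547)
n_1 = (+0.7890, +0.6144)
n_2 = (-0.7169, +0.6972)
n_3 = (-0.9760, -0.2178)
n_4 = (-0.6594, -0.7518)
n_5 = (+0.2756, -0.9613)
  (0,1): δ = 121.32°  ·
  (0,2): δ = 23.43°  ✓
  (0,3): δ = 33.35°  ✓
  (0,4): δ = 69.52°  ·
  (0,5): δ = 126.77°  ·
  (1,2): δ = 82.11°  ·
  (1,3): δ = 25.33°  ✓
  (1,4): δ = 10.84°  ✓
  (1,5): δ = 68.09°  ·
  (2,3): δ = 123.22°  ·
  (2,4): δ = 87.05°  ·
  (2,5): δ = 29.80°  ✓
  (3,4): δ = 143.83°  ·
  (3,5): δ = 86.58°  ·
  (4,5): δ = 122.75°  ·
antipodal pairs: 5

count = 5; pairs: (0,2), (0,3), (1,3), (1,4), (2,5)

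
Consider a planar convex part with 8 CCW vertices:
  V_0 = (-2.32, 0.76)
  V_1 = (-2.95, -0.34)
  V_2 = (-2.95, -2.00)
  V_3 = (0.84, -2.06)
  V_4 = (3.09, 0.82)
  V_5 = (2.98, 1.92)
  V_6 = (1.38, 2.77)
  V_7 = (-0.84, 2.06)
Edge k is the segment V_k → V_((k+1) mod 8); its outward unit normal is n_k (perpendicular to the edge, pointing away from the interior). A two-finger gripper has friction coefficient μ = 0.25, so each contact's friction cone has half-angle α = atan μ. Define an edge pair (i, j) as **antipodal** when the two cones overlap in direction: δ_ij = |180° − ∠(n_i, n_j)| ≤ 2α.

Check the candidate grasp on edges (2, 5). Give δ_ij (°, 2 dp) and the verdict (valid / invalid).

δ = 27.07°, valid

α = atan 0.25 = 14.04°;  2α = 28.07°
edge 2: e_2 = (+3.79, -0.06);  n_2 = (-0.0158, -0.9999)
edge 5: e_5 = (-1.60, +0.85);  n_5 = (+0.4692, +0.8831)
∠(n_2, n_5) = 152.93°
δ = |180° − 152.93°| = 27.07°
27.07° ≤ 2α = 28.07°  →  valid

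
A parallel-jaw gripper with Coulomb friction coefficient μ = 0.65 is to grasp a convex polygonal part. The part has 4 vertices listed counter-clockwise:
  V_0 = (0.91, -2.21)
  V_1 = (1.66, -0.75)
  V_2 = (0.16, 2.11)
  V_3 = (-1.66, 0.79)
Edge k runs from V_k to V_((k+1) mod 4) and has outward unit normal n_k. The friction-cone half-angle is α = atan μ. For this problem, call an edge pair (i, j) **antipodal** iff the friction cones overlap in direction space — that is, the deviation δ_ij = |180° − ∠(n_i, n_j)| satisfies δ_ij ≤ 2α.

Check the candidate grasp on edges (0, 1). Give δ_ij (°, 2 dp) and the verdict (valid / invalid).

δ = 125.13°, invalid

α = atan 0.65 = 33.02°;  2α = 66.05°
edge 0: e_0 = (+0.75, +1.46);  n_0 = (+0.8895, -0.4569)
edge 1: e_1 = (-1.50, +2.86);  n_1 = (+0.8856, +0.4645)
∠(n_0, n_1) = 54.87°
δ = |180° − 54.87°| = 125.13°
125.13° > 2α = 66.05°  →  invalid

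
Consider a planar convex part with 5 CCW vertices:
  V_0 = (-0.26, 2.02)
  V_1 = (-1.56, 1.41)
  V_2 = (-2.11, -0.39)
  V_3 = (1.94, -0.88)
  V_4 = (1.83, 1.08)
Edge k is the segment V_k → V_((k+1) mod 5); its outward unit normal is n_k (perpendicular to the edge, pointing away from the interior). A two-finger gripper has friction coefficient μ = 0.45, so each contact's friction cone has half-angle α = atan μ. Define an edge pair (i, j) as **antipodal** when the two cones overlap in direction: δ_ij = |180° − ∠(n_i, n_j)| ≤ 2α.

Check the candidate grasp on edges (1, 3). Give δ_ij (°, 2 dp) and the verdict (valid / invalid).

δ = 20.20°, valid

α = atan 0.45 = 24.23°;  2α = 48.46°
edge 1: e_1 = (-0.55, -1.80);  n_1 = (-0.9564, +0.2922)
edge 3: e_3 = (-0.11, +1.96);  n_3 = (+0.9984, +0.0560)
∠(n_1, n_3) = 159.80°
δ = |180° − 159.80°| = 20.20°
20.20° ≤ 2α = 48.46°  →  valid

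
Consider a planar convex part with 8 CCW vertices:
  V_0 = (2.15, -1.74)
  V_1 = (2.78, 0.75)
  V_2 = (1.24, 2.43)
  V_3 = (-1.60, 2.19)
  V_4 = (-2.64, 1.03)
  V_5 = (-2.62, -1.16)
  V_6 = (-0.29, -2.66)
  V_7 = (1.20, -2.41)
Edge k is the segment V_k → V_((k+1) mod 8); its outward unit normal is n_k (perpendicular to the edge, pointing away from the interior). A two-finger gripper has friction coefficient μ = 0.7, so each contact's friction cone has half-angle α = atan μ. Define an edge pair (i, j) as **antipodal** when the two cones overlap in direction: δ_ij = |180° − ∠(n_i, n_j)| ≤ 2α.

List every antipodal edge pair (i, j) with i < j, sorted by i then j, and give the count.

α = atan 0.7 = 34.99°;  2α = 69.98°
n_0 = (+0.9695, -0.2453)
n_1 = (+0.7372, +0.6757)
n_2 = (-0.0842, +0.9964)
n_3 = (-0.7446, +0.6675)
n_4 = (-1.0000, -0.0091)
n_5 = (-0.5413, -0.8408)
n_6 = (+0.1655, -0.9862)
n_7 = (+0.5763, -0.8172)
  (0,1): δ = 123.29°  ·
  (0,2): δ = 70.97°  ·
  (0,3): δ = 27.68°  ✓
  (0,4): δ = 14.72°  ✓
  (0,5): δ = 71.43°  ·
  (0,6): δ = 113.72°  ·
  (0,7): δ = 139.39°  ·
  (1,2): δ = 127.68°  ·
  (1,3): δ = 84.39°  ·
  (1,4): δ = 41.99°  ✓
  (1,5): δ = 14.72°  ✓
  (1,6): δ = 57.01°  ✓
  (1,7): δ = 82.68°  ·
  (2,3): δ = 136.71°  ·
  (2,4): δ = 94.31°  ·
  (2,5): δ = 37.60°  ✓
  (2,6): δ = 4.69°  ✓
  (2,7): δ = 30.36°  ✓
  (3,4): δ = 137.60°  ·
  (3,5): δ = 80.89°  ·
  (3,6): δ = 38.60°  ✓
  (3,7): δ = 12.93°  ✓
  (4,5): δ = 123.30°  ·
  (4,6): δ = 81.00°  ·
  (4,7): δ = 55.33°  ✓
  (5,6): δ = 137.70°  ·
  (5,7): δ = 112.03°  ·
  (6,7): δ = 154.33°  ·
antipodal pairs: 11

count = 11; pairs: (0,3), (0,4), (1,4), (1,5), (1,6), (2,5), (2,6), (2,7), (3,6), (3,7), (4,7)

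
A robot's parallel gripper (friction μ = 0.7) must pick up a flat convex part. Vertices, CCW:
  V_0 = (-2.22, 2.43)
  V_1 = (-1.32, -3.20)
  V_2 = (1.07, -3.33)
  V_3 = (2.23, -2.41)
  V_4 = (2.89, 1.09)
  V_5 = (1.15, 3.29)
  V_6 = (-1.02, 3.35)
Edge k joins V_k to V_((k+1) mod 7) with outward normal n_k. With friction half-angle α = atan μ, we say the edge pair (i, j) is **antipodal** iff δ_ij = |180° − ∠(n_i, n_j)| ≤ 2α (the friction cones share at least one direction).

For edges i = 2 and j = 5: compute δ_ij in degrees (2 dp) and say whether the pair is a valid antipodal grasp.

α = atan 0.7 = 34.99°;  2α = 69.98°
edge 2: e_2 = (+1.16, +0.92);  n_2 = (+0.6214, -0.7835)
edge 5: e_5 = (-2.17, +0.06);  n_5 = (+0.0276, +0.9996)
∠(n_2, n_5) = 140.00°
δ = |180° − 140.00°| = 40.00°
40.00° ≤ 2α = 69.98°  →  valid

δ = 40.00°, valid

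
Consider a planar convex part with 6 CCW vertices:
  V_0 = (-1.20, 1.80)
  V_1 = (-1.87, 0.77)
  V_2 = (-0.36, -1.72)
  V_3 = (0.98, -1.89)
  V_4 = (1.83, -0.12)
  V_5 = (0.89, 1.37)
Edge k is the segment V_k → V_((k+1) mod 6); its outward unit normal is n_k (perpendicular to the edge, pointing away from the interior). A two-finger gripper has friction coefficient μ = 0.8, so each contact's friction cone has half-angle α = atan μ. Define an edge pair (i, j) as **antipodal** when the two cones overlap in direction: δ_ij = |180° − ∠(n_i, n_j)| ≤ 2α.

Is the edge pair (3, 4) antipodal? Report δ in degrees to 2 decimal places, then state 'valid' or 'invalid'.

α = atan 0.8 = 38.66°;  2α = 77.32°
edge 3: e_3 = (+0.85, +1.77);  n_3 = (+0.9014, -0.4329)
edge 4: e_4 = (-0.94, +1.49);  n_4 = (+0.8458, +0.5336)
∠(n_3, n_4) = 57.90°
δ = |180° − 57.90°| = 122.10°
122.10° > 2α = 77.32°  →  invalid

δ = 122.10°, invalid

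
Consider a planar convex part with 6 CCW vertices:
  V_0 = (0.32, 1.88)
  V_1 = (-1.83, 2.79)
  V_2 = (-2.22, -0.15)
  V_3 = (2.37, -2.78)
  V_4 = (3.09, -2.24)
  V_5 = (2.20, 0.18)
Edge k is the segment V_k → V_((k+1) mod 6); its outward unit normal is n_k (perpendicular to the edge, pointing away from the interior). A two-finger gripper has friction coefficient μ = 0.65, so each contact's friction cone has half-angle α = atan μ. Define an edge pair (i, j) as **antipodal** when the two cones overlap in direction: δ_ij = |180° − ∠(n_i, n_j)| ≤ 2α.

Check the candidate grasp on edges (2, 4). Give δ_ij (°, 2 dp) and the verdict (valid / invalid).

δ = 40.00°, valid

α = atan 0.65 = 33.02°;  2α = 66.05°
edge 2: e_2 = (+4.59, -2.63);  n_2 = (-0.4972, -0.8677)
edge 4: e_4 = (-0.89, +2.42);  n_4 = (+0.9385, +0.3452)
∠(n_2, n_4) = 140.00°
δ = |180° − 140.00°| = 40.00°
40.00° ≤ 2α = 66.05°  →  valid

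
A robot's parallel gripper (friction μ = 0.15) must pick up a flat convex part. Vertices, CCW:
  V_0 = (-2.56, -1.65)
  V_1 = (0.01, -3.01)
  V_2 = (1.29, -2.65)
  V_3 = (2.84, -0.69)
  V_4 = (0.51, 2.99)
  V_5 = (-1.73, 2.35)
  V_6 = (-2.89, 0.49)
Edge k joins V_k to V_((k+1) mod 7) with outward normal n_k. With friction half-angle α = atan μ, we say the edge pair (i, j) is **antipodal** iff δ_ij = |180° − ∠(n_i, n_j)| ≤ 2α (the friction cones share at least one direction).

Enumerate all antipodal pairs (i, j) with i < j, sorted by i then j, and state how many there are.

α = atan 0.15 = 8.53°;  2α = 17.06°
n_0 = (-0.4677, -0.8839)
n_1 = (+0.2707, -0.9627)
n_2 = (+0.7844, -0.6203)
n_3 = (+0.8449, +0.5349)
n_4 = (-0.2747, +0.9615)
n_5 = (-0.8485, +0.5292)
n_6 = (-0.9883, -0.1524)
  (0,1): δ = 136.40°  ·
  (0,2): δ = 100.45°  ·
  (0,3): δ = 29.77°  ·
  (0,4): δ = 43.83°  ·
  (0,5): δ = 85.94°  ·
  (0,6): δ = 126.65°  ·
  (1,2): δ = 144.05°  ·
  (1,3): δ = 73.37°  ·
  (1,4): δ = 0.24°  ✓
  (1,5): δ = 42.34°  ·
  (1,6): δ = 83.06°  ·
  (2,3): δ = 109.32°  ·
  (2,4): δ = 35.72°  ·
  (2,5): δ = 6.39°  ✓
  (2,6): δ = 47.10°  ·
  (3,4): δ = 106.39°  ·
  (3,5): δ = 64.29°  ·
  (3,6): δ = 23.57°  ·
  (4,5): δ = 137.90°  ·
  (4,6): δ = 97.18°  ·
  (5,6): δ = 139.28°  ·
antipodal pairs: 2

count = 2; pairs: (1,4), (2,5)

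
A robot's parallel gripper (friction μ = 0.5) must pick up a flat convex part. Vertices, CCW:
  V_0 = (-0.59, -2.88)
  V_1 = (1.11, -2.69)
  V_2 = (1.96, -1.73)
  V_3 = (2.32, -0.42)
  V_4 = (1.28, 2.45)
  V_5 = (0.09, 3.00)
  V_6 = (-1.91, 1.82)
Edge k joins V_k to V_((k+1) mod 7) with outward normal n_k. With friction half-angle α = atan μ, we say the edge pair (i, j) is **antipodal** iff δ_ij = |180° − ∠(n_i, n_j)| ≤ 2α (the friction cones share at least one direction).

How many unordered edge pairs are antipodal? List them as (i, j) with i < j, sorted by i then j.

count = 7; pairs: (0,4), (0,5), (1,5), (2,5), (2,6), (3,6), (4,6)

α = atan 0.5 = 26.57°;  2α = 53.13°
n_0 = (+0.1111, -0.9938)
n_1 = (+0.7487, -0.6629)
n_2 = (+0.9643, -0.2650)
n_3 = (+0.9402, +0.3407)
n_4 = (+0.4195, +0.9077)
n_5 = (-0.5081, +0.8613)
n_6 = (-0.9628, -0.2704)
  (0,1): δ = 137.90°  ·
  (0,2): δ = 111.74°  ·
  (0,3): δ = 76.46°  ·
  (0,4): δ = 31.18°  ✓
  (0,5): δ = 24.16°  ✓
  (0,6): δ = 99.31°  ·
  (1,2): δ = 153.84°  ·
  (1,3): δ = 118.56°  ·
  (1,4): δ = 73.28°  ·
  (1,5): δ = 17.94°  ✓
  (1,6): δ = 57.21°  ·
  (2,3): δ = 144.71°  ·
  (2,4): δ = 99.44°  ·
  (2,5): δ = 44.09°  ✓
  (2,6): δ = 31.05°  ✓
  (3,4): δ = 134.72°  ·
  (3,5): δ = 79.38°  ·
  (3,6): δ = 4.23°  ✓
  (4,5): δ = 124.65°  ·
  (4,6): δ = 49.51°  ✓
  (5,6): δ = 104.85°  ·
antipodal pairs: 7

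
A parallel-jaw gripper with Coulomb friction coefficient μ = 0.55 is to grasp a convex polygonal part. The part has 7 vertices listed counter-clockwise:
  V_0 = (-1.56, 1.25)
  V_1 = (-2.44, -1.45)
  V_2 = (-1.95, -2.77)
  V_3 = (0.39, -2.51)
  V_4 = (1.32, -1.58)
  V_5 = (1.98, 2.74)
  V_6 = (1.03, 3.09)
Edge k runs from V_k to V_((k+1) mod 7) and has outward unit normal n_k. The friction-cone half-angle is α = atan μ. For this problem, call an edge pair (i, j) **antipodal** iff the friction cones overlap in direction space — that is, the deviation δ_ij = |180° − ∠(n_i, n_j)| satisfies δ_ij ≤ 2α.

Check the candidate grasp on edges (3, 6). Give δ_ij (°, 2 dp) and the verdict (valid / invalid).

α = atan 0.55 = 28.81°;  2α = 57.62°
edge 3: e_3 = (+0.93, +0.93);  n_3 = (+0.7071, -0.7071)
edge 6: e_6 = (-2.59, -1.84);  n_6 = (-0.5792, +0.8152)
∠(n_3, n_6) = 170.39°
δ = |180° − 170.39°| = 9.61°
9.61° ≤ 2α = 57.62°  →  valid

δ = 9.61°, valid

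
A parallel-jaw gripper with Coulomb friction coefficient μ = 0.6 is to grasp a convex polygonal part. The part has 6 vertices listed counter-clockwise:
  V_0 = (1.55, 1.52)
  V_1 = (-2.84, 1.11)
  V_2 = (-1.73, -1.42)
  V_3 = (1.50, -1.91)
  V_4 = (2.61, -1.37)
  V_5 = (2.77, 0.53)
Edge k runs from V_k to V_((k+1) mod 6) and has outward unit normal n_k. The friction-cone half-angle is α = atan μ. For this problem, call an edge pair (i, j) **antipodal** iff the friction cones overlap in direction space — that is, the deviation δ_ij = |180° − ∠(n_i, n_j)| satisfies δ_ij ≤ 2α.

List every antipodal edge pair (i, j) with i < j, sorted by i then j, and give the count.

count = 5; pairs: (0,2), (0,3), (1,4), (1,5), (2,5)

α = atan 0.6 = 30.96°;  2α = 61.93°
n_0 = (-0.0930, +0.9957)
n_1 = (-0.9157, -0.4018)
n_2 = (-0.1500, -0.9887)
n_3 = (+0.4375, -0.8992)
n_4 = (+0.9965, -0.0839)
n_5 = (+0.6301, +0.7765)
  (0,1): δ = 71.65°  ·
  (0,2): δ = 13.96°  ✓
  (0,3): δ = 20.61°  ✓
  (0,4): δ = 79.85°  ·
  (0,5): δ = 135.61°  ·
  (1,2): δ = 122.31°  ·
  (1,3): δ = 87.75°  ·
  (1,4): δ = 28.50°  ✓
  (1,5): δ = 27.25°  ✓
  (2,3): δ = 145.43°  ·
  (2,4): δ = 86.19°  ·
  (2,5): δ = 30.43°  ✓
  (3,4): δ = 120.76°  ·
  (3,5): δ = 65.00°  ·
  (4,5): δ = 124.24°  ·
antipodal pairs: 5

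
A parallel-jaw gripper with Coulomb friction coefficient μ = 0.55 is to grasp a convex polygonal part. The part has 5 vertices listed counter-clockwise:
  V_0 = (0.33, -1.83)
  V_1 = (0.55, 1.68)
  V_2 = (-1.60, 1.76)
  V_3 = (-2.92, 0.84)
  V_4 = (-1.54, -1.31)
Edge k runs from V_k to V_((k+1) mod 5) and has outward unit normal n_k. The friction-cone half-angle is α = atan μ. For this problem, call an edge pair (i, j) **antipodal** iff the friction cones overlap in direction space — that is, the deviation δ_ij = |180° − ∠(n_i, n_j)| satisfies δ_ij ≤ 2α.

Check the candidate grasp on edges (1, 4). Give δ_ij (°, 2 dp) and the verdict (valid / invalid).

δ = 13.41°, valid

α = atan 0.55 = 28.81°;  2α = 57.62°
edge 1: e_1 = (-2.15, +0.08);  n_1 = (+0.0372, +0.9993)
edge 4: e_4 = (+1.87, -0.52);  n_4 = (-0.2679, -0.9634)
∠(n_1, n_4) = 166.59°
δ = |180° − 166.59°| = 13.41°
13.41° ≤ 2α = 57.62°  →  valid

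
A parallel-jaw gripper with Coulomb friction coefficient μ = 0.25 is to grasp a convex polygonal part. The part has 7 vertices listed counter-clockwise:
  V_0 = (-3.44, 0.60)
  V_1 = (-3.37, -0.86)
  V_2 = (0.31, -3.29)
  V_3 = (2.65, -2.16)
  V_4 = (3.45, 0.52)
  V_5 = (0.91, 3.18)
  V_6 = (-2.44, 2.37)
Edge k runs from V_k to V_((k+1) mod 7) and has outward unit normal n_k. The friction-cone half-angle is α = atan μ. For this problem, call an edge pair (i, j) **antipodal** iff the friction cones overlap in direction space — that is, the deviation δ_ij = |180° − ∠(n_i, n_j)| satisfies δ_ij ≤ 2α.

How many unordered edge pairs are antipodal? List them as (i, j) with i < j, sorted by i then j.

count = 4; pairs: (0,3), (1,4), (2,5), (3,6)

α = atan 0.25 = 14.04°;  2α = 28.07°
n_0 = (-0.9989, -0.0479)
n_1 = (-0.5510, -0.8345)
n_2 = (+0.4349, -0.9005)
n_3 = (+0.9582, -0.2860)
n_4 = (+0.7232, +0.6906)
n_5 = (-0.2350, +0.9720)
n_6 = (-0.8707, +0.4919)
  (0,1): δ = 126.18°  ·
  (0,2): δ = 66.97°  ·
  (0,3): δ = 19.37°  ✓
  (0,4): δ = 40.93°  ·
  (0,5): δ = 100.85°  ·
  (0,6): δ = 147.79°  ·
  (1,2): δ = 120.79°  ·
  (1,3): δ = 73.18°  ·
  (1,4): δ = 12.88°  ✓
  (1,5): δ = 47.03°  ·
  (1,6): δ = 93.97°  ·
  (2,3): δ = 132.40°  ·
  (2,4): δ = 72.10°  ·
  (2,5): δ = 12.18°  ✓
  (2,6): δ = 34.76°  ·
  (3,4): δ = 119.70°  ·
  (3,5): δ = 59.79°  ·
  (3,6): δ = 12.84°  ✓
  (4,5): δ = 120.09°  ·
  (4,6): δ = 73.14°  ·
  (5,6): δ = 133.06°  ·
antipodal pairs: 4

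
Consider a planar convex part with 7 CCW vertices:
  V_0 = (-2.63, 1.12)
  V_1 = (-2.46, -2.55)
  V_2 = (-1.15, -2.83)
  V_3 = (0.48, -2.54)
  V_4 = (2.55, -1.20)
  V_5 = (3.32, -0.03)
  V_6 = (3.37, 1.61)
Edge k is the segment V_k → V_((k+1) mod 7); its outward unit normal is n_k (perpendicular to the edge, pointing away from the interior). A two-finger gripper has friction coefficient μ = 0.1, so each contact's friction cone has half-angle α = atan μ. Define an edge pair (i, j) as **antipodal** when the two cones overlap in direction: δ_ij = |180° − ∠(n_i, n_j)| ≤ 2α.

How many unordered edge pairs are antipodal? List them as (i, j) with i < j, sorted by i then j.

count = 2; pairs: (0,5), (2,6)

α = atan 0.1 = 5.71°;  2α = 11.42°
n_0 = (-0.9989, -0.0463)
n_1 = (-0.2090, -0.9779)
n_2 = (+0.1752, -0.9845)
n_3 = (+0.5434, -0.8395)
n_4 = (+0.8353, -0.5497)
n_5 = (+0.9995, -0.0305)
n_6 = (-0.0814, +0.9967)
  (0,1): δ = 104.72°  ·
  (0,2): δ = 82.56°  ·
  (0,3): δ = 59.74°  ·
  (0,4): δ = 36.00°  ·
  (0,5): δ = 4.40°  ✓
  (0,6): δ = 92.02°  ·
  (1,2): δ = 157.85°  ·
  (1,3): δ = 135.02°  ·
  (1,4): δ = 111.28°  ·
  (1,5): δ = 79.68°  ·
  (1,6): δ = 16.73°  ·
  (2,3): δ = 157.17°  ·
  (2,4): δ = 133.44°  ·
  (2,5): δ = 101.83°  ·
  (2,6): δ = 5.42°  ✓
  (3,4): δ = 156.27°  ·
  (3,5): δ = 124.66°  ·
  (3,6): δ = 28.25°  ·
  (4,5): δ = 148.40°  ·
  (4,6): δ = 51.98°  ·
  (5,6): δ = 83.58°  ·
antipodal pairs: 2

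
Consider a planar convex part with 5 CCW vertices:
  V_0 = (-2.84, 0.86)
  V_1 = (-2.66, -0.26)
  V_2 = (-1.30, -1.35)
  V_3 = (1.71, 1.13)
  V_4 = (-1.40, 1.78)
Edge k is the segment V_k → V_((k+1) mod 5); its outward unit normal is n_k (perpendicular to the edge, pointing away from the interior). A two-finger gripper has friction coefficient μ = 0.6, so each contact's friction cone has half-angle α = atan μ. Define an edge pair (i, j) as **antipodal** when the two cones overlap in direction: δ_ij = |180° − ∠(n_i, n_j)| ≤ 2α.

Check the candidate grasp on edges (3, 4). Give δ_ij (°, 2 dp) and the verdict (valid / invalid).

δ = 135.62°, invalid

α = atan 0.6 = 30.96°;  2α = 61.93°
edge 3: e_3 = (-3.11, +0.65);  n_3 = (+0.2046, +0.9788)
edge 4: e_4 = (-1.44, -0.92);  n_4 = (-0.5384, +0.8427)
∠(n_3, n_4) = 44.38°
δ = |180° − 44.38°| = 135.62°
135.62° > 2α = 61.93°  →  invalid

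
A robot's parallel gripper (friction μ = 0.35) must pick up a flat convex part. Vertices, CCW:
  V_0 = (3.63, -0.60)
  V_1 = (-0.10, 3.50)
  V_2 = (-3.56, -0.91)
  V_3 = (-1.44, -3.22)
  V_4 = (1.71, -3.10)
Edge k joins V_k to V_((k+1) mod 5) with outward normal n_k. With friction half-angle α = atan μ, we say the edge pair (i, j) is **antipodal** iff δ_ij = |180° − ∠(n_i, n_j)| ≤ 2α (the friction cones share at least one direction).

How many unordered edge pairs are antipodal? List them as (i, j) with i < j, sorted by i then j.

count = 2; pairs: (0,2), (1,4)

α = atan 0.35 = 19.29°;  2α = 38.58°
n_0 = (+0.7397, +0.6729)
n_1 = (-0.7868, +0.6173)
n_2 = (-0.7368, -0.6762)
n_3 = (+0.0381, -0.9993)
n_4 = (+0.7931, -0.6091)
  (0,1): δ = 80.41°  ·
  (0,2): δ = 0.25°  ✓
  (0,3): δ = 49.89°  ·
  (0,4): δ = 100.18°  ·
  (1,2): δ = 99.34°  ·
  (1,3): δ = 49.70°  ·
  (1,4): δ = 0.59°  ✓
  (2,3): δ = 130.36°  ·
  (2,4): δ = 80.07°  ·
  (3,4): δ = 129.71°  ·
antipodal pairs: 2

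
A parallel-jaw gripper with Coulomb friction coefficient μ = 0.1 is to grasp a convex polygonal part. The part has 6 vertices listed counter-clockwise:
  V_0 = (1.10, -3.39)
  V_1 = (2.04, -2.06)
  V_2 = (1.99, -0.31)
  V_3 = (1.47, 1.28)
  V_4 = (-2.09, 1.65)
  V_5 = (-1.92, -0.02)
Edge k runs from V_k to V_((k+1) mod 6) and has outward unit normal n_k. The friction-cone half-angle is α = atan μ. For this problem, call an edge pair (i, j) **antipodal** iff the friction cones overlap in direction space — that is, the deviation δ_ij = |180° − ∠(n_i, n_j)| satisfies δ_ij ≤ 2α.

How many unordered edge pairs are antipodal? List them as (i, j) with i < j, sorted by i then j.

α = atan 0.1 = 5.71°;  2α = 11.42°
n_0 = (+0.8166, -0.5772)
n_1 = (+0.9996, +0.0286)
n_2 = (+0.9505, +0.3108)
n_3 = (+0.1034, +0.9946)
n_4 = (-0.9949, -0.1013)
n_5 = (-0.7447, -0.6674)
  (0,1): δ = 143.11°  ·
  (0,2): δ = 126.64°  ·
  (0,3): δ = 60.68°  ·
  (0,4): δ = 41.06°  ·
  (0,5): δ = 77.12°  ·
  (1,2): δ = 163.53°  ·
  (1,3): δ = 97.57°  ·
  (1,4): δ = 4.18°  ✓
  (1,5): δ = 40.23°  ·
  (2,3): δ = 114.04°  ·
  (2,4): δ = 12.30°  ·
  (2,5): δ = 23.75°  ·
  (3,4): δ = 78.25°  ·
  (3,5): δ = 42.20°  ·
  (4,5): δ = 143.95°  ·
antipodal pairs: 1

count = 1; pairs: (1,4)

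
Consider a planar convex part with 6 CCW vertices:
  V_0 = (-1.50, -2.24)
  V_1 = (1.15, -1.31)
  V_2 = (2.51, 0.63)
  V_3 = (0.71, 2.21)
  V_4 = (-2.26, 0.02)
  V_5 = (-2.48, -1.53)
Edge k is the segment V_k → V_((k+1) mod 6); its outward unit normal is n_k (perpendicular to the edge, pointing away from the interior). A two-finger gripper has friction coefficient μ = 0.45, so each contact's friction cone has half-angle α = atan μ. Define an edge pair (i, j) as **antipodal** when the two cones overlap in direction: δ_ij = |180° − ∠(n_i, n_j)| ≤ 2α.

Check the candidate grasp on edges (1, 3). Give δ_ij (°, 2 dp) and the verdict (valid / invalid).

α = atan 0.45 = 24.23°;  2α = 48.46°
edge 1: e_1 = (+1.36, +1.94);  n_1 = (+0.8188, -0.5740)
edge 3: e_3 = (-2.97, -2.19);  n_3 = (-0.5935, +0.8049)
∠(n_1, n_3) = 161.44°
δ = |180° − 161.44°| = 18.56°
18.56° ≤ 2α = 48.46°  →  valid

δ = 18.56°, valid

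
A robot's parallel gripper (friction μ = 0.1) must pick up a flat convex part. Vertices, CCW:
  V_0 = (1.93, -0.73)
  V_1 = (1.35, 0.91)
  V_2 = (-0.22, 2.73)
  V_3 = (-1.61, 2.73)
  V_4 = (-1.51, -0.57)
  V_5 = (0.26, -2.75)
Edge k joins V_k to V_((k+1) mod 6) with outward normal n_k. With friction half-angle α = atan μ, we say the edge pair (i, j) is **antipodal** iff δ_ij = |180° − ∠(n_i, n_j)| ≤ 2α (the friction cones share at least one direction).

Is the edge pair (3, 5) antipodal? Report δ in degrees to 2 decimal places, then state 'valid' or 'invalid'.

α = atan 0.1 = 5.71°;  2α = 11.42°
edge 3: e_3 = (+0.10, -3.30);  n_3 = (-0.9995, -0.0303)
edge 5: e_5 = (+1.67, +2.02);  n_5 = (+0.7707, -0.6372)
∠(n_3, n_5) = 138.68°
δ = |180° − 138.68°| = 41.32°
41.32° > 2α = 11.42°  →  invalid

δ = 41.32°, invalid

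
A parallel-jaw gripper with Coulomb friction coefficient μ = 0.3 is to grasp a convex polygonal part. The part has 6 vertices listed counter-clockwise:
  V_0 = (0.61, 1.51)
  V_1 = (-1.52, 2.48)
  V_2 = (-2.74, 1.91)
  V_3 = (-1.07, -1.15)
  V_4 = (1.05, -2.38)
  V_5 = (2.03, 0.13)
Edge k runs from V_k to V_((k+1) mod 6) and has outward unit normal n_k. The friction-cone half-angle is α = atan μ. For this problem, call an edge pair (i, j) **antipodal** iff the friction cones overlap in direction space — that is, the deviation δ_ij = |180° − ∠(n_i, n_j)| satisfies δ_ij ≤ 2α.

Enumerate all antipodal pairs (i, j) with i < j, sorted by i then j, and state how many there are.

count = 3; pairs: (0,3), (2,5), (3,5)

α = atan 0.3 = 16.70°;  2α = 33.40°
n_0 = (+0.4144, +0.9101)
n_1 = (-0.4233, +0.9060)
n_2 = (-0.8778, -0.4791)
n_3 = (-0.5018, -0.8650)
n_4 = (+0.9315, -0.3637)
n_5 = (+0.6969, +0.7171)
  (0,1): δ = 130.47°  ·
  (0,2): δ = 36.89°  ·
  (0,3): δ = 5.64°  ✓
  (0,4): δ = 93.16°  ·
  (0,5): δ = 160.30°  ·
  (1,2): δ = 86.42°  ·
  (1,3): δ = 55.16°  ·
  (1,4): δ = 43.63°  ·
  (1,5): δ = 110.78°  ·
  (2,3): δ = 148.75°  ·
  (2,4): δ = 49.95°  ·
  (2,5): δ = 17.19°  ✓
  (3,4): δ = 81.21°  ·
  (3,5): δ = 14.06°  ✓
  (4,5): δ = 112.85°  ·
antipodal pairs: 3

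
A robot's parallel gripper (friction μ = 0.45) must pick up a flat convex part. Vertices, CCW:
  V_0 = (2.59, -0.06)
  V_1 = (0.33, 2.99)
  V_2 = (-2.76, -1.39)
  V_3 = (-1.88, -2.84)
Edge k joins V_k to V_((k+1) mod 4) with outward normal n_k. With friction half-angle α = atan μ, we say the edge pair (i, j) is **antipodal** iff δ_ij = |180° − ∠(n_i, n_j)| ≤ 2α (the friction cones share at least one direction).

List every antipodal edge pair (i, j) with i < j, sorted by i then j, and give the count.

count = 2; pairs: (0,2), (1,3)

α = atan 0.45 = 24.23°;  2α = 48.46°
n_0 = (+0.8035, +0.5954)
n_1 = (-0.8171, +0.5765)
n_2 = (-0.8549, -0.5188)
n_3 = (+0.5281, -0.8492)
  (0,1): δ = 71.74°  ·
  (0,2): δ = 5.28°  ✓
  (0,3): δ = 85.34°  ·
  (1,2): δ = 113.54°  ·
  (1,3): δ = 22.92°  ✓
  (2,3): δ = 89.37°  ·
antipodal pairs: 2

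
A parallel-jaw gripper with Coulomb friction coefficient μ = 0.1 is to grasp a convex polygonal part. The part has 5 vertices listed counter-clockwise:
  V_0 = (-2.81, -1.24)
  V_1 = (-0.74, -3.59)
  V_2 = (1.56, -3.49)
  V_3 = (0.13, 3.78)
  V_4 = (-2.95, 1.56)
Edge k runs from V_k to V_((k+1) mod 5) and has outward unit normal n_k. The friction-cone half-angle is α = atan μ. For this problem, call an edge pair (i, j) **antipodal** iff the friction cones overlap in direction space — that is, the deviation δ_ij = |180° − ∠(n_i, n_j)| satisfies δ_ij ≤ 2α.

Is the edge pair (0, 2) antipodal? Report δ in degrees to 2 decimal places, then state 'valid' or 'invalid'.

δ = 30.25°, invalid

α = atan 0.1 = 5.71°;  2α = 11.42°
edge 0: e_0 = (+2.07, -2.35);  n_0 = (-0.7504, -0.6610)
edge 2: e_2 = (-1.43, +7.27);  n_2 = (+0.9812, +0.1930)
∠(n_0, n_2) = 149.75°
δ = |180° − 149.75°| = 30.25°
30.25° > 2α = 11.42°  →  invalid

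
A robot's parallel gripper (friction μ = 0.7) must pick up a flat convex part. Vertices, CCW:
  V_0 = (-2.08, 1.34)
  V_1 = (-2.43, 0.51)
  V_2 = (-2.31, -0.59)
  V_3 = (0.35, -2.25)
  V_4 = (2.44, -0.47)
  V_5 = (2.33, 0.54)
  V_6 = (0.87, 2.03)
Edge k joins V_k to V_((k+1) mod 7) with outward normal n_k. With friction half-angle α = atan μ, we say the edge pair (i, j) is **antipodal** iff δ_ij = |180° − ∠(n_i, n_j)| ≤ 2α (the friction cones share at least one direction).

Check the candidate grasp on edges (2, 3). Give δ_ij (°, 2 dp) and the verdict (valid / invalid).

α = atan 0.7 = 34.99°;  2α = 69.98°
edge 2: e_2 = (+2.66, -1.66);  n_2 = (-0.5294, -0.8484)
edge 3: e_3 = (+2.09, +1.78);  n_3 = (+0.6484, -0.7613)
∠(n_2, n_3) = 72.39°
δ = |180° − 72.39°| = 107.61°
107.61° > 2α = 69.98°  →  invalid

δ = 107.61°, invalid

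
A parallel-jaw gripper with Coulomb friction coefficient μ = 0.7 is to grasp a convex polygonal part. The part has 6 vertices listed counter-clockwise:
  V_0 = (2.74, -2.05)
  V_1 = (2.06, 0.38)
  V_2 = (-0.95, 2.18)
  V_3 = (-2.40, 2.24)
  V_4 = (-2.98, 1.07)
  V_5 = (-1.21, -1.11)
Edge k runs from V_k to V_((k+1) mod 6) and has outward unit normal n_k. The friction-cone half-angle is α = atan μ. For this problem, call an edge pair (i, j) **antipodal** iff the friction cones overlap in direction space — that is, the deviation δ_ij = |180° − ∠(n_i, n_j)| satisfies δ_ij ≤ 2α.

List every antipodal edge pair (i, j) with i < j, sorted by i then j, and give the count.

count = 7; pairs: (0,3), (0,4), (0,5), (1,4), (1,5), (2,4), (2,5)

α = atan 0.7 = 34.99°;  2α = 69.98°
n_0 = (+0.9630, +0.2695)
n_1 = (+0.5132, +0.8582)
n_2 = (+0.0413, +0.9991)
n_3 = (-0.8960, +0.4441)
n_4 = (-0.7763, -0.6303)
n_5 = (-0.2315, -0.9728)
  (0,1): δ = 136.51°  ·
  (0,2): δ = 108.00°  ·
  (0,3): δ = 42.00°  ✓
  (0,4): δ = 23.44°  ✓
  (0,5): δ = 60.98°  ✓
  (1,2): δ = 151.49°  ·
  (1,3): δ = 85.49°  ·
  (1,4): δ = 20.05°  ✓
  (1,5): δ = 17.49°  ✓
  (2,3): δ = 114.00°  ·
  (2,4): δ = 48.56°  ✓
  (2,5): δ = 11.02°  ✓
  (3,4): δ = 114.56°  ·
  (3,5): δ = 77.02°  ·
  (4,5): δ = 142.46°  ·
antipodal pairs: 7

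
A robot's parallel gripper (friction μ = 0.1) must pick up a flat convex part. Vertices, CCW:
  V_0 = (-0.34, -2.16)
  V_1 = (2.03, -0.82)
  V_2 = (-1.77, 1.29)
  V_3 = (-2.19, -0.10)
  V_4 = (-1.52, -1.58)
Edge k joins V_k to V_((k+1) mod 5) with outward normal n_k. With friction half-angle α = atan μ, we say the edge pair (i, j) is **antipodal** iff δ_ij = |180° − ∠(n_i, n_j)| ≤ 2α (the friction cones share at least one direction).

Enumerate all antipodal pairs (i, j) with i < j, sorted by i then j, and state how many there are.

count = 1; pairs: (1,4)

α = atan 0.1 = 5.71°;  2α = 11.42°
n_0 = (+0.4922, -0.8705)
n_1 = (+0.4854, +0.8743)
n_2 = (-0.9573, +0.2892)
n_3 = (-0.9110, -0.4124)
n_4 = (-0.4411, -0.8974)
  (0,1): δ = 58.53°  ·
  (0,2): δ = 43.70°  ·
  (0,3): δ = 84.87°  ·
  (0,4): δ = 124.34°  ·
  (1,2): δ = 77.77°  ·
  (1,3): δ = 36.60°  ·
  (1,4): δ = 2.87°  ✓
  (2,3): δ = 138.83°  ·
  (2,4): δ = 99.36°  ·
  (3,4): δ = 140.53°  ·
antipodal pairs: 1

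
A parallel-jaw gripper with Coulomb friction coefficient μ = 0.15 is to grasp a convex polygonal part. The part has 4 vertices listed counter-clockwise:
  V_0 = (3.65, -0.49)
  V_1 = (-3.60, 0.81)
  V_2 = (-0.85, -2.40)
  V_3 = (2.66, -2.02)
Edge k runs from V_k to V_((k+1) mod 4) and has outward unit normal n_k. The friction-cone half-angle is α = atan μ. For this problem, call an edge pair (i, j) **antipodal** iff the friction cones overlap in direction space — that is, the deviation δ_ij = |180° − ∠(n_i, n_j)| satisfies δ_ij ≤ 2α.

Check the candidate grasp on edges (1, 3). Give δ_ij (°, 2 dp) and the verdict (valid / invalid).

α = atan 0.15 = 8.53°;  2α = 17.06°
edge 1: e_1 = (+2.75, -3.21);  n_1 = (-0.7594, -0.6506)
edge 3: e_3 = (+0.99, +1.53);  n_3 = (+0.8396, -0.5433)
∠(n_1, n_3) = 106.51°
δ = |180° − 106.51°| = 73.49°
73.49° > 2α = 17.06°  →  invalid

δ = 73.49°, invalid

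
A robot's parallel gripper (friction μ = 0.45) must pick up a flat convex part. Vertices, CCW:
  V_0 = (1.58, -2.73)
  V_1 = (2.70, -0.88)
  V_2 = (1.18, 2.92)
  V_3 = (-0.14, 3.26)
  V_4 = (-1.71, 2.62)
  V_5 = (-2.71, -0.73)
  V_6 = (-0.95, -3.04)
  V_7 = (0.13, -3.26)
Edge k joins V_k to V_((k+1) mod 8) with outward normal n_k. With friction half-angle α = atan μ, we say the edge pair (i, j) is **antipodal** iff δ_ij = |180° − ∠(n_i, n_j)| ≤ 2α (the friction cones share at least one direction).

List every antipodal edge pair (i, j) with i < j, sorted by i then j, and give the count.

count = 9; pairs: (0,3), (0,4), (1,4), (1,5), (2,5), (2,6), (2,7), (3,6), (3,7)

α = atan 0.45 = 24.23°;  2α = 48.46°
n_0 = (+0.8554, -0.5179)
n_1 = (+0.9285, +0.3714)
n_2 = (+0.2494, +0.9684)
n_3 = (-0.3775, +0.9260)
n_4 = (-0.9582, +0.2860)
n_5 = (-0.7954, -0.6060)
n_6 = (-0.1996, -0.9799)
n_7 = (+0.3433, -0.9392)
  (0,1): δ = 127.01°  ·
  (0,2): δ = 73.25°  ·
  (0,3): δ = 36.63°  ✓
  (0,4): δ = 14.57°  ✓
  (0,5): δ = 68.49°  ·
  (0,6): δ = 109.68°  ·
  (0,7): δ = 141.27°  ·
  (1,2): δ = 126.25°  ·
  (1,3): δ = 89.62°  ·
  (1,4): δ = 38.42°  ✓
  (1,5): δ = 15.50°  ✓
  (1,6): δ = 56.68°  ·
  (1,7): δ = 88.28°  ·
  (2,3): δ = 143.38°  ·
  (2,4): δ = 92.18°  ·
  (2,5): δ = 38.25°  ✓
  (2,6): δ = 2.93°  ✓
  (2,7): δ = 34.52°  ✓
  (3,4): δ = 128.80°  ·
  (3,5): δ = 74.87°  ·
  (3,6): δ = 33.69°  ✓
  (3,7): δ = 2.10°  ✓
  (4,5): δ = 126.08°  ·
  (4,6): δ = 84.89°  ·
  (4,7): δ = 53.30°  ·
  (5,6): δ = 138.82°  ·
  (5,7): δ = 107.23°  ·
  (6,7): δ = 148.41°  ·
antipodal pairs: 9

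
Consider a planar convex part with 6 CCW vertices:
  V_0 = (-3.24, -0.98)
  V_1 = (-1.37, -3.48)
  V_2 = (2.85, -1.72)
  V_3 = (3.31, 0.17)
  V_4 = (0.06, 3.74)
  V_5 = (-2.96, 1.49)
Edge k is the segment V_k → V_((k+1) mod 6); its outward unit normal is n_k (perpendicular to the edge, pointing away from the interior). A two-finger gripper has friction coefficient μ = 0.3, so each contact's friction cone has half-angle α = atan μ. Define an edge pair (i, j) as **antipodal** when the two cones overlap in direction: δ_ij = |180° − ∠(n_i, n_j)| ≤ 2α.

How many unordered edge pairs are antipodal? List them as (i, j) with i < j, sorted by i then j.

α = atan 0.3 = 16.70°;  2α = 33.40°
n_0 = (-0.8008, -0.5990)
n_1 = (+0.3849, -0.9229)
n_2 = (+0.9716, -0.2365)
n_3 = (+0.7395, +0.6732)
n_4 = (-0.5974, +0.8019)
n_5 = (-0.9936, +0.1126)
  (0,1): δ = 104.16°  ·
  (0,2): δ = 50.48°  ·
  (0,3): δ = 5.52°  ✓
  (0,4): δ = 89.89°  ·
  (0,5): δ = 136.74°  ·
  (1,2): δ = 126.32°  ·
  (1,3): δ = 70.33°  ·
  (1,4): δ = 14.05°  ✓
  (1,5): δ = 60.89°  ·
  (2,3): δ = 124.01°  ·
  (2,4): δ = 39.63°  ·
  (2,5): δ = 7.21°  ✓
  (3,4): δ = 95.63°  ·
  (3,5): δ = 48.78°  ·
  (4,5): δ = 133.15°  ·
antipodal pairs: 3

count = 3; pairs: (0,3), (1,4), (2,5)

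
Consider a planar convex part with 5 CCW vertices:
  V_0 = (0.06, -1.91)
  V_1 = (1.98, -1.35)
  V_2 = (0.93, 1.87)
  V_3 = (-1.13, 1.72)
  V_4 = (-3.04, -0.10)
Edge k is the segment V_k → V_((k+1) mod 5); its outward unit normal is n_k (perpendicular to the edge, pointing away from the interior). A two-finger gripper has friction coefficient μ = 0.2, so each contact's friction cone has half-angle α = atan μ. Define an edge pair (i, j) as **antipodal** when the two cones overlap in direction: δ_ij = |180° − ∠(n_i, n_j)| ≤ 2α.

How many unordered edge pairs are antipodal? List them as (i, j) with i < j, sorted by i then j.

count = 1; pairs: (0,2)

α = atan 0.2 = 11.31°;  2α = 22.62°
n_0 = (+0.2800, -0.9600)
n_1 = (+0.9507, +0.3100)
n_2 = (-0.0726, +0.9974)
n_3 = (-0.6898, +0.7240)
n_4 = (-0.5042, -0.8636)
  (0,1): δ = 88.20°  ·
  (0,2): δ = 12.10°  ✓
  (0,3): δ = 27.36°  ·
  (0,4): δ = 133.46°  ·
  (1,2): δ = 103.90°  ·
  (1,3): δ = 64.44°  ·
  (1,4): δ = 41.66°  ·
  (2,3): δ = 140.55°  ·
  (2,4): δ = 34.44°  ·
  (3,4): δ = 73.90°  ·
antipodal pairs: 1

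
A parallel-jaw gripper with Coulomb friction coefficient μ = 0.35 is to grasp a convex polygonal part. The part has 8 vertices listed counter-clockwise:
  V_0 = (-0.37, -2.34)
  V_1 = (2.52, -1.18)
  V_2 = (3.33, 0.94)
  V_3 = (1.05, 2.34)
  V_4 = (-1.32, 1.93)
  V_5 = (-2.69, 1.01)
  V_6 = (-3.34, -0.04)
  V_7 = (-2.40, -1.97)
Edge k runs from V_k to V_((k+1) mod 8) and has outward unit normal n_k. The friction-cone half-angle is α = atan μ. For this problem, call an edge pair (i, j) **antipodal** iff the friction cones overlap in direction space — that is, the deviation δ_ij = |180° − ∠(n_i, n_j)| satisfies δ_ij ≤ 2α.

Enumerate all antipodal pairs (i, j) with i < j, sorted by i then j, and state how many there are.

α = atan 0.35 = 19.29°;  2α = 38.58°
n_0 = (+0.3725, -0.9280)
n_1 = (+0.9341, -0.3569)
n_2 = (+0.5233, +0.8522)
n_3 = (-0.1705, +0.9854)
n_4 = (-0.5575, +0.8302)
n_5 = (-0.8503, +0.5264)
n_6 = (-0.8990, -0.4379)
n_7 = (-0.1793, -0.9838)
  (0,1): δ = 132.78°  ·
  (0,2): δ = 53.42°  ·
  (0,3): δ = 12.05°  ✓
  (0,4): δ = 12.01°  ✓
  (0,5): δ = 36.37°  ✓
  (0,6): δ = 94.10°  ·
  (0,7): δ = 147.80°  ·
  (1,2): δ = 100.64°  ·
  (1,3): δ = 59.27°  ·
  (1,4): δ = 35.21°  ✓
  (1,5): δ = 10.85°  ✓
  (1,6): δ = 46.88°  ·
  (1,7): δ = 100.58°  ·
  (2,3): δ = 138.63°  ·
  (2,4): δ = 114.57°  ·
  (2,5): δ = 90.21°  ·
  (2,6): δ = 32.48°  ✓
  (2,7): δ = 21.22°  ✓
  (3,4): δ = 155.93°  ·
  (3,5): δ = 131.57°  ·
  (3,6): δ = 73.85°  ·
  (3,7): δ = 20.14°  ✓
  (4,5): δ = 155.64°  ·
  (4,6): δ = 97.91°  ·
  (4,7): δ = 44.21°  ·
  (5,6): δ = 122.27°  ·
  (5,7): δ = 68.57°  ·
  (6,7): δ = 126.30°  ·
antipodal pairs: 8

count = 8; pairs: (0,3), (0,4), (0,5), (1,4), (1,5), (2,6), (2,7), (3,7)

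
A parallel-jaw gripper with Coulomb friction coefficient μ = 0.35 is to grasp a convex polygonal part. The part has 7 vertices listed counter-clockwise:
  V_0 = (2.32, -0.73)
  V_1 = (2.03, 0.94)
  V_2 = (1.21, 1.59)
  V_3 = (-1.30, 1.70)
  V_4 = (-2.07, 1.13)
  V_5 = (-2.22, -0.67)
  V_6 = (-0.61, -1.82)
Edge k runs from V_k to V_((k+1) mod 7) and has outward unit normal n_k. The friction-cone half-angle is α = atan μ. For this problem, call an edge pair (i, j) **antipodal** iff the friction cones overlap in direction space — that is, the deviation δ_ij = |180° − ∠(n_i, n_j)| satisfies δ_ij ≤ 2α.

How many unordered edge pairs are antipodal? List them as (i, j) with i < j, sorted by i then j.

α = atan 0.35 = 19.29°;  2α = 38.58°
n_0 = (+0.9853, +0.1711)
n_1 = (+0.6212, +0.7837)
n_2 = (+0.0438, +0.9990)
n_3 = (-0.5950, +0.8037)
n_4 = (-0.9965, +0.0830)
n_5 = (-0.5812, -0.8137)
n_6 = (+0.3487, -0.9372)
  (0,1): δ = 138.25°  ·
  (0,2): δ = 102.36°  ·
  (0,3): δ = 63.34°  ·
  (0,4): δ = 14.61°  ✓
  (0,5): δ = 44.61°  ·
  (0,6): δ = 100.55°  ·
  (1,2): δ = 144.11°  ·
  (1,3): δ = 105.09°  ·
  (1,4): δ = 56.36°  ·
  (1,5): δ = 2.87°  ✓
  (1,6): δ = 58.81°  ·
  (2,3): δ = 140.98°  ·
  (2,4): δ = 92.25°  ·
  (2,5): δ = 33.03°  ✓
  (2,6): δ = 22.92°  ✓
  (3,4): δ = 131.27°  ·
  (3,5): δ = 72.05°  ·
  (3,6): δ = 16.11°  ✓
  (4,5): δ = 120.77°  ·
  (4,6): δ = 64.83°  ·
  (5,6): δ = 124.06°  ·
antipodal pairs: 5

count = 5; pairs: (0,4), (1,5), (2,5), (2,6), (3,6)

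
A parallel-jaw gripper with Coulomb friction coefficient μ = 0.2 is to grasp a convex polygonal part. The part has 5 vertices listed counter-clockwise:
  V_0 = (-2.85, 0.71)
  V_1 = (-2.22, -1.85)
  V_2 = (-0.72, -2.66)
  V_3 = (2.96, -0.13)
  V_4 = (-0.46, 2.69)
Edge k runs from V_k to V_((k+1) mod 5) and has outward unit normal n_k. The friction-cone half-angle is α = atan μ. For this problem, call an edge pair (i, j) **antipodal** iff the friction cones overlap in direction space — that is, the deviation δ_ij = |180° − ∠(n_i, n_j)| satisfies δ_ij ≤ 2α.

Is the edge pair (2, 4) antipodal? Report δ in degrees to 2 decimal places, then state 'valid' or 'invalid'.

δ = 5.13°, valid

α = atan 0.2 = 11.31°;  2α = 22.62°
edge 2: e_2 = (+3.68, +2.53);  n_2 = (+0.5665, -0.8240)
edge 4: e_4 = (-2.39, -1.98);  n_4 = (-0.6380, +0.7701)
∠(n_2, n_4) = 174.87°
δ = |180° − 174.87°| = 5.13°
5.13° ≤ 2α = 22.62°  →  valid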